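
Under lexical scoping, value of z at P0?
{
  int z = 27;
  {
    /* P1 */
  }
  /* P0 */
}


z declared in the same block as P0
z = 27


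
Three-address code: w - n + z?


Break into single-operator statements:
t1 = w - n
t2 = t1 + z


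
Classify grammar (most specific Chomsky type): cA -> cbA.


LHS has context (more than one symbol) and |LHS| ≤ |RHS|
Classification: Type 1 (Context-Sensitive)


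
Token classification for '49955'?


Pattern: digits only
Type: INTEGER_LITERAL


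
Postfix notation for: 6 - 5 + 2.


Left to right (same or higher precedence on left)
Postfix: 6 5 - 2 +


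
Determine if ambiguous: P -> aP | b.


right-linear, alternatives start with distinct terminals 'a' vs 'b': unique leftmost derivation
Unambiguous


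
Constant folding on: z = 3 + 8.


3 + 8 = 11 at compile time
Optimized: z = 11


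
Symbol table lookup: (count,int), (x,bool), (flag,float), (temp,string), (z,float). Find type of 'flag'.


Lookup 'flag' → type float


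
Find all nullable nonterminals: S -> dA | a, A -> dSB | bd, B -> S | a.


A nonterminal is nullable iff some alternative derives ε (directly, or every symbol in it is nullable)
Nullable: {}


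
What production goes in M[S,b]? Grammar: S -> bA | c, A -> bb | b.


For [S, b]: 'b' ∈ FIRST(bA)
Entry: S -> bA


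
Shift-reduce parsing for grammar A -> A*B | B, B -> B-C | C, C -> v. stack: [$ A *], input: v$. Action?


no handle ('A*' is not any RHS); shift 'v'
Action: shift


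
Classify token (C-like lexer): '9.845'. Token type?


Pattern: digits with a decimal point
Type: FLOAT_LITERAL


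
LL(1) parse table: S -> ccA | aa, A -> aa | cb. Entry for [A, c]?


For [A, c]: 'c' ∈ FIRST(cb)
Entry: A -> cb


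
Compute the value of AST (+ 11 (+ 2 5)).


Evaluate inner: (+ 2 5) = 7
Evaluate root: (+ 11 7) = 18
Result: 18


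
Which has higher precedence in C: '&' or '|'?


'&' is bitwise AND (level 5); '|' is bitwise OR (level 3)
Higher level binds tighter
'&' has higher precedence than '|'


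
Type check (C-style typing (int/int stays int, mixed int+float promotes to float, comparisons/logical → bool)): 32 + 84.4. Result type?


Operand types: int + float
Rule: mixed int/float promotes to float; int/int stays int
Result type: float


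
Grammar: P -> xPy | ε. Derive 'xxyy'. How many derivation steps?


Derivation: P => xPy => xxPyy => xxyy
Steps: 3


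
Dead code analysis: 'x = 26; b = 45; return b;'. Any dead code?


x is assigned but never read
Dead: 'x = 26'


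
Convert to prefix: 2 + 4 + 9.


left-to-right (same/higher precedence on left): tree is (+ (+ 2 4) 9)
Prefix: + + 2 4 9


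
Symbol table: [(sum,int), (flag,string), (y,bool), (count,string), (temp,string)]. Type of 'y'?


Lookup 'y' → type bool


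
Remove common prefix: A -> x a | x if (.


Common prefix: 'x'
Factored: A -> x A', A' -> a | if (


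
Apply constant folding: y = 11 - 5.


11 - 5 = 6 at compile time
Optimized: y = 6


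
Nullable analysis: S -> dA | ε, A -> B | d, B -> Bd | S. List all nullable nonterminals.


A nonterminal is nullable iff some alternative derives ε (directly, or every symbol in it is nullable)
Nullable: {A, B, S}


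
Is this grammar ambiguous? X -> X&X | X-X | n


'n&n-n' has two parse trees (no precedence encoded between & and -)
Ambiguous


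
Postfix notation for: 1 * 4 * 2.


Left to right (same or higher precedence on left)
Postfix: 1 4 * 2 *


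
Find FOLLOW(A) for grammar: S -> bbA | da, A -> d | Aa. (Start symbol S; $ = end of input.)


$ ∈ FOLLOW(S). For each A -> αBβ: add FIRST(β)\{ε} to FOLLOW(B); if β nullable, add FOLLOW(A).
FOLLOW(A) = {$, a}


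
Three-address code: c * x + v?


Break into single-operator statements:
t1 = c * x
t2 = t1 + v


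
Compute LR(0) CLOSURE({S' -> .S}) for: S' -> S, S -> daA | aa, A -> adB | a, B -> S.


Start: S' -> .S
For each item with dot before a nonterminal B, add B -> .γ for every B-production
Closure: [S' -> .S, S -> .daA, S -> .aa]


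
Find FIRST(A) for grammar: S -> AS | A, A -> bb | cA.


Per alternative of A: FIRST(bb) = {b}; FIRST(cA) = {c}
FIRST(A) = {b, c}


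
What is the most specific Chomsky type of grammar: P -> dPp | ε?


Single nonterminal LHS, but d^n p^n is not regular
Classification: Type 2 (Context-Free)


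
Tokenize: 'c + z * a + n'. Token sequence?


Scan left to right, longest-match per lexeme
Tokens: ID(c), OP(+), ID(z), OP(*), ID(a), OP(+), ID(n)


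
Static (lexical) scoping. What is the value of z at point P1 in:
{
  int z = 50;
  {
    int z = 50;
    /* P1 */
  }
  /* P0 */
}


z declared in the same block as P1
z = 50


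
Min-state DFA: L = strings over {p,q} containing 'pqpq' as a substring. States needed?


KMP-style automaton: 4 progress states + 1 absorbing accept = 5
Minimal DFA: 5 states


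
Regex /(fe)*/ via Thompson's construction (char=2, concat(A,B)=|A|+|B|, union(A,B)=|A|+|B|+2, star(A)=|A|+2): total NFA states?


Syntax tree has 2 char leaf(s), 0 union(s), 1 star(s)
chars contribute 2×2 = 4; each union adds +2; each star adds +2
Total: 4 + 0 + 2 = 6 states


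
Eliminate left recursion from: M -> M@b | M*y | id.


Left-recursive alternatives: M@b, M*y; non-recursive: id
Introduce M': M -> idM', M' -> @bM' | *yM' | ε


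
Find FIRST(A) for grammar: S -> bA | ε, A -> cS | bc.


Per alternative of A: FIRST(cS) = {c}; FIRST(bc) = {b}
FIRST(A) = {b, c}


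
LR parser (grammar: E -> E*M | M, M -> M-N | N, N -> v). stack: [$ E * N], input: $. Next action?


'N' (not preceded by M-) is the handle for M -> N
Action: reduce (M -> N)


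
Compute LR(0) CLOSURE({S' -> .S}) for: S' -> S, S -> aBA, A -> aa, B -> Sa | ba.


Start: S' -> .S
For each item with dot before a nonterminal B, add B -> .γ for every B-production
Closure: [S' -> .S, S -> .aBA]


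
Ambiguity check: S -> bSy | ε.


balanced b^n…y^n: each string has a unique parse
Unambiguous


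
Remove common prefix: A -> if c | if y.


Common prefix: 'if'
Factored: A -> if A', A' -> c | y


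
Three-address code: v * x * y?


Break into single-operator statements:
t1 = v * x
t2 = t1 * y


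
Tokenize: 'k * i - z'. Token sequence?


Scan left to right, longest-match per lexeme
Tokens: ID(k), OP(*), ID(i), OP(-), ID(z)


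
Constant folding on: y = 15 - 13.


15 - 13 = 2 at compile time
Optimized: y = 2


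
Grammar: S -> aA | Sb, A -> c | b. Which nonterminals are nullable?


A nonterminal is nullable iff some alternative derives ε (directly, or every symbol in it is nullable)
Nullable: {}


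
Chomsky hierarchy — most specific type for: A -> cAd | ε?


Single nonterminal LHS, but c^n d^n is not regular
Classification: Type 2 (Context-Free)


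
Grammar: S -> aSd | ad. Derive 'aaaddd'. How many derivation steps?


Derivation: S => aSd => aaSdd => aaaddd
Steps: 3


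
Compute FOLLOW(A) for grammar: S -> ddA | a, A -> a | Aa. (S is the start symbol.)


$ ∈ FOLLOW(S). For each A -> αBβ: add FIRST(β)\{ε} to FOLLOW(B); if β nullable, add FOLLOW(A).
FOLLOW(A) = {$, a}


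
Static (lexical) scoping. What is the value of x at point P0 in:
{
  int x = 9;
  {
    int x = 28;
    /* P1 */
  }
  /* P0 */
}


x declared in the same block as P0
x = 9


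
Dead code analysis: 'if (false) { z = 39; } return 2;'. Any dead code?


condition is constant false, so the whole block is unreachable
Dead: 'if (false) { z = 39; }'


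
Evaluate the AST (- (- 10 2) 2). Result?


Evaluate inner: (- 10 2) = 8
Evaluate root: (- 8 2) = 6
Result: 6


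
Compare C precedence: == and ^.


'==' is equality (level 6); '^' is bitwise XOR (level 4)
Higher level binds tighter
'==' has higher precedence than '^'


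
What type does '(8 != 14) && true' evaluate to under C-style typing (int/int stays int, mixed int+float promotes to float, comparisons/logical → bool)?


Operand types: bool && bool
Rule: logical operators take bool operands and yield bool
Result type: bool


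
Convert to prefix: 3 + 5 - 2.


left-to-right (same/higher precedence on left): tree is (- (+ 3 5) 2)
Prefix: - + 3 5 2


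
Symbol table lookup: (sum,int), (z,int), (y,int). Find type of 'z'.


Lookup 'z' → type int


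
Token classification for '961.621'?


Pattern: digits with a decimal point
Type: FLOAT_LITERAL


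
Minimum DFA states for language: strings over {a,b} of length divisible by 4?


Track length mod 4: states 0..3, accept at 0
Minimal DFA: 4 states


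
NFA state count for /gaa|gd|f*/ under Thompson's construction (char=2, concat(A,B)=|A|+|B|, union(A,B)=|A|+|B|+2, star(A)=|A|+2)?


Syntax tree has 6 char leaf(s), 2 union(s), 1 star(s)
chars contribute 6×2 = 12; each union adds +2; each star adds +2
Total: 12 + 4 + 2 = 18 states


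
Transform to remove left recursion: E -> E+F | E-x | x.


Left-recursive alternatives: E+F, E-x; non-recursive: x
Introduce E': E -> xE', E' -> +FE' | -xE' | ε


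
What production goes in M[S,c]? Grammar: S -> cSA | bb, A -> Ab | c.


For [S, c]: 'c' ∈ FIRST(cSA)
Entry: S -> cSA


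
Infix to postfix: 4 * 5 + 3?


Left to right (same or higher precedence on left)
Postfix: 4 5 * 3 +


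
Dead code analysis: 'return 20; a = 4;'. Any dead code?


statement follows a return and is unreachable
Dead: 'a = 4'


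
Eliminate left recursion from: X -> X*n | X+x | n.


Left-recursive alternatives: X*n, X+x; non-recursive: n
Introduce X': X -> nX', X' -> *nX' | +xX' | ε


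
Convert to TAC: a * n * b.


Break into single-operator statements:
t1 = a * n
t2 = t1 * b


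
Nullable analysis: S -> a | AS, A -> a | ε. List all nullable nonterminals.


A nonterminal is nullable iff some alternative derives ε (directly, or every symbol in it is nullable)
Nullable: {A}


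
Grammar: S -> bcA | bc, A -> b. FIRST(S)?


Per alternative of S: FIRST(bcA) = {b}; FIRST(bc) = {b}
FIRST(S) = {b}


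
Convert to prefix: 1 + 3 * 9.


'*' binds tighter: tree is (+ 1 (* 3 9))
Prefix: + 1 * 3 9


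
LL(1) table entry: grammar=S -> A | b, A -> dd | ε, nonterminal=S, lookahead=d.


For [S, d]: 'd' ∈ FIRST(A)
Entry: S -> A


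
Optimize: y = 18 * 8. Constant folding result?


18 * 8 = 144 at compile time
Optimized: y = 144


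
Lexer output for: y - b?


Scan left to right, longest-match per lexeme
Tokens: ID(y), OP(-), ID(b)


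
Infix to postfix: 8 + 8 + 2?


Left to right (same or higher precedence on left)
Postfix: 8 8 + 2 +


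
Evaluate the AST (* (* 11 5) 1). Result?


Evaluate inner: (* 11 5) = 55
Evaluate root: (* 55 1) = 55
Result: 55


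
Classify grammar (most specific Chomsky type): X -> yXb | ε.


Single nonterminal LHS, but y^n b^n is not regular
Classification: Type 2 (Context-Free)


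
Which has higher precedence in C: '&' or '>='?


'>=' is relational (level 7); '&' is bitwise AND (level 5)
Higher level binds tighter
'>=' has higher precedence than '&'


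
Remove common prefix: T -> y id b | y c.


Common prefix: 'y'
Factored: T -> y T', T' -> id b | c


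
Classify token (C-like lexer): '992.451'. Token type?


Pattern: digits with a decimal point
Type: FLOAT_LITERAL


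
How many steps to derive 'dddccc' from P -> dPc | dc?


Derivation: P => dPc => ddPcc => dddccc
Steps: 3


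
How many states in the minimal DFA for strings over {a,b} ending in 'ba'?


Track the longest suffix of input matching a prefix of 'ba': 3 classes (prefixes of length 0..2)
Minimal DFA: 3 states


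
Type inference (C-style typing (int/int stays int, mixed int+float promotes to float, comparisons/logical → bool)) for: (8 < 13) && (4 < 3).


Operand types: bool && bool
Rule: logical operators take bool operands and yield bool
Result type: bool


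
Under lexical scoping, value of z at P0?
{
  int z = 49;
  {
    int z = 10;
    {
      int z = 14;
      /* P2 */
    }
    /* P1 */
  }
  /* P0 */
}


z declared in the same block as P0
z = 49


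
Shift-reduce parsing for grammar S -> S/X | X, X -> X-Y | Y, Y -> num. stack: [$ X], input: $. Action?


lookahead ∉ {-} so X won't extend; reduce S -> X
Action: reduce (S -> X)


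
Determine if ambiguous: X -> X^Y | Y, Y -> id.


precedence layered via separate nonterminal Y: deterministic
Unambiguous


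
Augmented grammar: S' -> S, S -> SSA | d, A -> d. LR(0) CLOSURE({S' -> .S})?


Start: S' -> .S
For each item with dot before a nonterminal B, add B -> .γ for every B-production
Closure: [S' -> .S, S -> .SSA, S -> .d]


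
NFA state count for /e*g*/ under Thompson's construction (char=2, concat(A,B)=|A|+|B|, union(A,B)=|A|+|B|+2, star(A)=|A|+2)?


Syntax tree has 2 char leaf(s), 0 union(s), 2 star(s)
chars contribute 2×2 = 4; each union adds +2; each star adds +2
Total: 4 + 0 + 4 = 8 states


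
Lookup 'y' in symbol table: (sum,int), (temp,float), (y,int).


Lookup 'y' → type int


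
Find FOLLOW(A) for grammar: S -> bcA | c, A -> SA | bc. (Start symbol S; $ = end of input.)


$ ∈ FOLLOW(S). For each A -> αBβ: add FIRST(β)\{ε} to FOLLOW(B); if β nullable, add FOLLOW(A).
FOLLOW(A) = {$, b, c}


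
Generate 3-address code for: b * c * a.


Break into single-operator statements:
t1 = b * c
t2 = t1 * a


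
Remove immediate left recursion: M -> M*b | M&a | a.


Left-recursive alternatives: M*b, M&a; non-recursive: a
Introduce M': M -> aM', M' -> *bM' | &aM' | ε


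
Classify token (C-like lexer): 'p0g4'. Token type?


Pattern: letter/underscore followed by alphanumerics, not a keyword
Type: IDENTIFIER


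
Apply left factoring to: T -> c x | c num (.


Common prefix: 'c'
Factored: T -> c T', T' -> x | num (


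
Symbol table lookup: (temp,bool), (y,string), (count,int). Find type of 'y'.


Lookup 'y' → type string


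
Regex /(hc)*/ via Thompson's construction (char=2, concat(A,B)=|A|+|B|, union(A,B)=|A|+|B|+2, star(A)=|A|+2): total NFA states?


Syntax tree has 2 char leaf(s), 0 union(s), 1 star(s)
chars contribute 2×2 = 4; each union adds +2; each star adds +2
Total: 4 + 0 + 2 = 6 states


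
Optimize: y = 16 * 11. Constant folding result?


16 * 11 = 176 at compile time
Optimized: y = 176


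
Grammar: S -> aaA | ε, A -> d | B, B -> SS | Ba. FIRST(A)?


Per alternative of A: FIRST(d) = {d}; FIRST(B) = {a, ε}
FIRST(A) = {a, d, ε}


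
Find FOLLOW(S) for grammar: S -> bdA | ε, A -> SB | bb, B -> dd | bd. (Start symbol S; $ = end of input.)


$ ∈ FOLLOW(S). For each A -> αBβ: add FIRST(β)\{ε} to FOLLOW(B); if β nullable, add FOLLOW(A).
FOLLOW(S) = {$, b, d}


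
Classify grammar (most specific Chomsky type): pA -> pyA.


LHS has context (more than one symbol) and |LHS| ≤ |RHS|
Classification: Type 1 (Context-Sensitive)


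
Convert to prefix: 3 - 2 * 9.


'*' binds tighter: tree is (- 3 (* 2 9))
Prefix: - 3 * 2 9


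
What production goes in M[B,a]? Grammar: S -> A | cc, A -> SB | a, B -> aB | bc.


For [B, a]: 'a' ∈ FIRST(aB)
Entry: B -> aB


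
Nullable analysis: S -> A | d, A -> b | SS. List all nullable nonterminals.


A nonterminal is nullable iff some alternative derives ε (directly, or every symbol in it is nullable)
Nullable: {}


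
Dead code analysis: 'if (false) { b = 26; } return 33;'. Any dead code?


condition is constant false, so the whole block is unreachable
Dead: 'if (false) { b = 26; }'


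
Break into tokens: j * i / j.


Scan left to right, longest-match per lexeme
Tokens: ID(j), OP(*), ID(i), OP(/), ID(j)


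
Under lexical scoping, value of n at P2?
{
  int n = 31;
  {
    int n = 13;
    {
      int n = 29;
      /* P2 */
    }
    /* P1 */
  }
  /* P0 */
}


n declared in the same block as P2
n = 29


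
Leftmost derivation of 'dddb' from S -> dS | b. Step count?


Derivation: S => dS => ddS => dddS => dddb
Steps: 4


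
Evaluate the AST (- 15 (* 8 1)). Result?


Evaluate inner: (* 8 1) = 8
Evaluate root: (- 15 8) = 7
Result: 7


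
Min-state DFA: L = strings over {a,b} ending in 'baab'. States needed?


Track the longest suffix of input matching a prefix of 'baab': 5 classes (prefixes of length 0..4)
Minimal DFA: 5 states


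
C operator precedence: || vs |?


'|' is bitwise OR (level 3); '||' is logical OR (level 1)
Higher level binds tighter
'|' has higher precedence than '||'


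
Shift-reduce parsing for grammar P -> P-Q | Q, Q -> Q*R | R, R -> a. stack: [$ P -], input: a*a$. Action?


no handle ('P-' is not any RHS); shift 'a'
Action: shift


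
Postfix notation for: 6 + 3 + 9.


Left to right (same or higher precedence on left)
Postfix: 6 3 + 9 +


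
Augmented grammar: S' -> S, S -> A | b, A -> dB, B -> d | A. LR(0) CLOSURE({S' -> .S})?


Start: S' -> .S
For each item with dot before a nonterminal B, add B -> .γ for every B-production
Closure: [S' -> .S, S -> .A, S -> .b, A -> .dB]


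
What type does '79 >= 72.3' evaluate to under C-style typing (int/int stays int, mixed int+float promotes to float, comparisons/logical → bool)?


Operand types: int >= float
Rule: comparison yields bool
Result type: bool


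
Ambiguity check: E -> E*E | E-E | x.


'x*x-x' has two parse trees (no precedence encoded between * and -)
Ambiguous


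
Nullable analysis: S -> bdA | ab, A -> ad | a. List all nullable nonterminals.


A nonterminal is nullable iff some alternative derives ε (directly, or every symbol in it is nullable)
Nullable: {}


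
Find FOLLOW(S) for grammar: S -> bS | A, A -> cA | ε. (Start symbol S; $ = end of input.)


$ ∈ FOLLOW(S). For each A -> αBβ: add FIRST(β)\{ε} to FOLLOW(B); if β nullable, add FOLLOW(A).
FOLLOW(S) = {$}


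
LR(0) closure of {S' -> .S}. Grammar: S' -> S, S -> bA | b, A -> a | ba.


Start: S' -> .S
For each item with dot before a nonterminal B, add B -> .γ for every B-production
Closure: [S' -> .S, S -> .bA, S -> .b]


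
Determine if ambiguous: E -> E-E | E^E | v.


'v-v^v' has two parse trees (no precedence encoded between - and ^)
Ambiguous


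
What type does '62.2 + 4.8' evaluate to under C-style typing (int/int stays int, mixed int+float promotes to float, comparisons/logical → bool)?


Operand types: float + float
Rule: mixed int/float promotes to float; int/int stays int
Result type: float


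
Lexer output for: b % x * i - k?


Scan left to right, longest-match per lexeme
Tokens: ID(b), OP(%), ID(x), OP(*), ID(i), OP(-), ID(k)


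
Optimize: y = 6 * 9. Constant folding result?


6 * 9 = 54 at compile time
Optimized: y = 54


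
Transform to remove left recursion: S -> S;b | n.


Left-recursive alternatives: S;b; non-recursive: n
Introduce S': S -> nS', S' -> ;bS' | ε


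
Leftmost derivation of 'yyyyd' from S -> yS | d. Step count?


Derivation: S => yS => yyS => yyyS => yyyyS => yyyyd
Steps: 5


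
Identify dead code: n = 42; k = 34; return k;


n is assigned but never read
Dead: 'n = 42'


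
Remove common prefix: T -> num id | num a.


Common prefix: 'num'
Factored: T -> num T', T' -> id | a


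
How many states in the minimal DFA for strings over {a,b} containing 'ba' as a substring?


KMP-style automaton: 2 progress states + 1 absorbing accept = 3
Minimal DFA: 3 states


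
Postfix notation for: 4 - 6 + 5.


Left to right (same or higher precedence on left)
Postfix: 4 6 - 5 +


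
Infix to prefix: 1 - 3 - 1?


left-to-right (same/higher precedence on left): tree is (- (- 1 3) 1)
Prefix: - - 1 3 1


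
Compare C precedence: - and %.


'%' is multiplicative (level 10); '-' is additive (level 9)
Higher level binds tighter
'%' has higher precedence than '-'


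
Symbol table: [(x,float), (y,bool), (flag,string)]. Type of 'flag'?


Lookup 'flag' → type string


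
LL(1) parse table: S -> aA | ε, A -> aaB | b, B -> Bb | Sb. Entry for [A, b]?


For [A, b]: 'b' ∈ FIRST(b)
Entry: A -> b


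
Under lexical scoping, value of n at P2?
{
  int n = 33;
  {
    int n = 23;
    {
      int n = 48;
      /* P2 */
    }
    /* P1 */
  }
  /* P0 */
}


n declared in the same block as P2
n = 48


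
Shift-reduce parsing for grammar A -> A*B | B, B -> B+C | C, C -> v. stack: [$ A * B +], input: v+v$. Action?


no handle; shift 'v'
Action: shift


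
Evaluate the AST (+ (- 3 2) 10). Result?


Evaluate inner: (- 3 2) = 1
Evaluate root: (+ 1 10) = 11
Result: 11


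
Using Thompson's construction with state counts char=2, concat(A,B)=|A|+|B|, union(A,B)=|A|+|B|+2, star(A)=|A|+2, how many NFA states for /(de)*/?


Syntax tree has 2 char leaf(s), 0 union(s), 1 star(s)
chars contribute 2×2 = 4; each union adds +2; each star adds +2
Total: 4 + 0 + 2 = 6 states


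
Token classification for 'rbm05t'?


Pattern: letter/underscore followed by alphanumerics, not a keyword
Type: IDENTIFIER


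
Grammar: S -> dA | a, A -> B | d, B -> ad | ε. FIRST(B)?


Per alternative of B: FIRST(ad) = {a}; FIRST(ε) = {ε}
FIRST(B) = {a, ε}


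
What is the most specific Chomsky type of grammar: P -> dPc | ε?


Single nonterminal LHS, but d^n c^n is not regular
Classification: Type 2 (Context-Free)


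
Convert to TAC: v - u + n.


Break into single-operator statements:
t1 = v - u
t2 = t1 + n


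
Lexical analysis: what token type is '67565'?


Pattern: digits only
Type: INTEGER_LITERAL


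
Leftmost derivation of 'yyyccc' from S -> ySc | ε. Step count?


Derivation: S => ySc => yyScc => yyySccc => yyyccc
Steps: 4


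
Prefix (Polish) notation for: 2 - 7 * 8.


'*' binds tighter: tree is (- 2 (* 7 8))
Prefix: - 2 * 7 8


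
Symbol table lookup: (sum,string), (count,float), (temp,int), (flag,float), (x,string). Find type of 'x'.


Lookup 'x' → type string


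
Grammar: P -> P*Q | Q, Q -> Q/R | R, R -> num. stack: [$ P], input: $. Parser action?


start symbol P on stack, input exhausted
Action: accept


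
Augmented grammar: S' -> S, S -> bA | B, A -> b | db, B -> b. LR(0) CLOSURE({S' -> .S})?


Start: S' -> .S
For each item with dot before a nonterminal B, add B -> .γ for every B-production
Closure: [S' -> .S, S -> .bA, S -> .B, B -> .b]


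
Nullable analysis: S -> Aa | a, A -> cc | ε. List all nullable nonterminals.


A nonterminal is nullable iff some alternative derives ε (directly, or every symbol in it is nullable)
Nullable: {A}


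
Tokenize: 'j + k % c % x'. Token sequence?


Scan left to right, longest-match per lexeme
Tokens: ID(j), OP(+), ID(k), OP(%), ID(c), OP(%), ID(x)


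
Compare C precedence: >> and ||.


'>>' is shift (level 8); '||' is logical OR (level 1)
Higher level binds tighter
'>>' has higher precedence than '||'


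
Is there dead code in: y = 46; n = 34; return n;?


y is assigned but never read
Dead: 'y = 46'


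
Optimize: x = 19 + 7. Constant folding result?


19 + 7 = 26 at compile time
Optimized: x = 26


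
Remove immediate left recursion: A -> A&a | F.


Left-recursive alternatives: A&a; non-recursive: F
Introduce A': A -> FA', A' -> &aA' | ε


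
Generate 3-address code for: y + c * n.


Break into single-operator statements:
t1 = c * n
t2 = y + t1


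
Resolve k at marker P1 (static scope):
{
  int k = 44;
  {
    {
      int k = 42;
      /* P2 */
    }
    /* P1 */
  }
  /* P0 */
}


P1's block does not declare k; resolves to the enclosing declaration at depth 0
k = 44


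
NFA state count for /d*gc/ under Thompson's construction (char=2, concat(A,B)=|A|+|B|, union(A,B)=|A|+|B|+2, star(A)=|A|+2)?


Syntax tree has 3 char leaf(s), 0 union(s), 1 star(s)
chars contribute 3×2 = 6; each union adds +2; each star adds +2
Total: 6 + 0 + 2 = 8 states


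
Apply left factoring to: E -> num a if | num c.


Common prefix: 'num'
Factored: E -> num E', E' -> a if | c


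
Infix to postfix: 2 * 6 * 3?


Left to right (same or higher precedence on left)
Postfix: 2 6 * 3 *


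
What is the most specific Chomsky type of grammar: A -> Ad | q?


Left-linear: every RHS is a terminal or one nonterminal followed by a terminal
Classification: Type 3 (Regular)


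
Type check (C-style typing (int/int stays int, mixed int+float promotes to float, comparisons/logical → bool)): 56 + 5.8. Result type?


Operand types: int + float
Rule: mixed int/float promotes to float; int/int stays int
Result type: float


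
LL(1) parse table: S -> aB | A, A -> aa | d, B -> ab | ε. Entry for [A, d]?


For [A, d]: 'd' ∈ FIRST(d)
Entry: A -> d


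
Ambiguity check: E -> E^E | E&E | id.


'id^id&id' has two parse trees (no precedence encoded between ^ and &)
Ambiguous


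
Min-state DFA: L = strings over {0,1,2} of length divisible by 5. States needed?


Track length mod 5: states 0..4, accept at 0
Minimal DFA: 5 states


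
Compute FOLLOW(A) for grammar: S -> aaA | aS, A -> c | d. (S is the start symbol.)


$ ∈ FOLLOW(S). For each A -> αBβ: add FIRST(β)\{ε} to FOLLOW(B); if β nullable, add FOLLOW(A).
FOLLOW(A) = {$}


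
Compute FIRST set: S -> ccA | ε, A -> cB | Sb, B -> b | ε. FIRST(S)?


Per alternative of S: FIRST(ccA) = {c}; FIRST(ε) = {ε}
FIRST(S) = {c, ε}


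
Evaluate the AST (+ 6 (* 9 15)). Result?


Evaluate inner: (* 9 15) = 135
Evaluate root: (+ 6 135) = 141
Result: 141


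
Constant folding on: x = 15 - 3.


15 - 3 = 12 at compile time
Optimized: x = 12


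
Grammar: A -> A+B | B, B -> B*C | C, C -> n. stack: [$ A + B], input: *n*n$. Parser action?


'*' can extend B; shift to build B -> B*C
Action: shift


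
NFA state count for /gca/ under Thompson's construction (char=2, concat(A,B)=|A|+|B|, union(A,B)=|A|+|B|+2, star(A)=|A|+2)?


Syntax tree has 3 char leaf(s), 0 union(s), 0 star(s)
chars contribute 3×2 = 6; each union adds +2; each star adds +2
Total: 6 + 0 + 0 = 6 states


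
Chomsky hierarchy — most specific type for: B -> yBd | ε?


Single nonterminal LHS, but y^n d^n is not regular
Classification: Type 2 (Context-Free)


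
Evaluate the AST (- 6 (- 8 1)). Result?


Evaluate inner: (- 8 1) = 7
Evaluate root: (- 6 7) = -1
Result: -1


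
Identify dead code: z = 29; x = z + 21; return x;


z is read by x's definition; x is returned
No dead code


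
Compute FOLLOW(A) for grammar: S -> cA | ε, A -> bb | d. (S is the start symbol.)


$ ∈ FOLLOW(S). For each A -> αBβ: add FIRST(β)\{ε} to FOLLOW(B); if β nullable, add FOLLOW(A).
FOLLOW(A) = {$}


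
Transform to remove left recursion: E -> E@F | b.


Left-recursive alternatives: E@F; non-recursive: b
Introduce E': E -> bE', E' -> @FE' | ε


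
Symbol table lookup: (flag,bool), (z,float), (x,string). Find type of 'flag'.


Lookup 'flag' → type bool


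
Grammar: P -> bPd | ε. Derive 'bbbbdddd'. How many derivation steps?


Derivation: P => bPd => bbPdd => bbbPddd => bbbbPdddd => bbbbdddd
Steps: 5


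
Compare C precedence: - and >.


'-' is additive (level 9); '>' is relational (level 7)
Higher level binds tighter
'-' has higher precedence than '>'


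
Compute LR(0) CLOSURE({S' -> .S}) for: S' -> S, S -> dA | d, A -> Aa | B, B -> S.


Start: S' -> .S
For each item with dot before a nonterminal B, add B -> .γ for every B-production
Closure: [S' -> .S, S -> .dA, S -> .d]


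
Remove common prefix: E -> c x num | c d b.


Common prefix: 'c'
Factored: E -> c E', E' -> x num | d b


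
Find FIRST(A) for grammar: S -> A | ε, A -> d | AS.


Per alternative of A: FIRST(d) = {d}; FIRST(AS) = {d}
FIRST(A) = {d}


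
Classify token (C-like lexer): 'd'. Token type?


Pattern: letter/underscore followed by alphanumerics, not a keyword
Type: IDENTIFIER


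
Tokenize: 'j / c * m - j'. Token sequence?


Scan left to right, longest-match per lexeme
Tokens: ID(j), OP(/), ID(c), OP(*), ID(m), OP(-), ID(j)


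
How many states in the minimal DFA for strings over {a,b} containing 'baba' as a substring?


KMP-style automaton: 4 progress states + 1 absorbing accept = 5
Minimal DFA: 5 states


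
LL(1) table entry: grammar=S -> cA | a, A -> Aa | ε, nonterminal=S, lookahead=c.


For [S, c]: 'c' ∈ FIRST(cA)
Entry: S -> cA


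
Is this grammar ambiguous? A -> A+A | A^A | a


'a+a^a' has two parse trees (no precedence encoded between + and ^)
Ambiguous


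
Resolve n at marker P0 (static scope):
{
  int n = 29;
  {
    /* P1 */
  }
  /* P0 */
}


n declared in the same block as P0
n = 29


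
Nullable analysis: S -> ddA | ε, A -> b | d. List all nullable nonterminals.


A nonterminal is nullable iff some alternative derives ε (directly, or every symbol in it is nullable)
Nullable: {S}


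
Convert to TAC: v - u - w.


Break into single-operator statements:
t1 = v - u
t2 = t1 - w


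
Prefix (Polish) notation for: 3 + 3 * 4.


'*' binds tighter: tree is (+ 3 (* 3 4))
Prefix: + 3 * 3 4


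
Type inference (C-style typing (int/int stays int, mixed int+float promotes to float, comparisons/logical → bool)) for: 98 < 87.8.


Operand types: int < float
Rule: comparison yields bool
Result type: bool


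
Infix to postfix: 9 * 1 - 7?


Left to right (same or higher precedence on left)
Postfix: 9 1 * 7 -


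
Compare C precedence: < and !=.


'<' is relational (level 7); '!=' is equality (level 6)
Higher level binds tighter
'<' has higher precedence than '!='


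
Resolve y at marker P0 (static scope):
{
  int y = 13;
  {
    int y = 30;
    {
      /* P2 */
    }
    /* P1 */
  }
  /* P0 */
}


y declared in the same block as P0
y = 13


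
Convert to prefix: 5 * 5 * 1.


left-to-right (same/higher precedence on left): tree is (* (* 5 5) 1)
Prefix: * * 5 5 1


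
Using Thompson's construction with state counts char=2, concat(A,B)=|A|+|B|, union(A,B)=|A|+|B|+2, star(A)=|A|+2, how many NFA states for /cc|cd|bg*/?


Syntax tree has 6 char leaf(s), 2 union(s), 1 star(s)
chars contribute 6×2 = 12; each union adds +2; each star adds +2
Total: 12 + 4 + 2 = 18 states


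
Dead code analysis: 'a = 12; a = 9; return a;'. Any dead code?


first assignment to a is overwritten before any read
Dead: 'a = 12'


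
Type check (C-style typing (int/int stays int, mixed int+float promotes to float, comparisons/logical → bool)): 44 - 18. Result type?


Operand types: int - int
Rule: mixed int/float promotes to float; int/int stays int
Result type: int


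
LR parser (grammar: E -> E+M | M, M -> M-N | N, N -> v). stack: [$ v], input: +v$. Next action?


'v' on top is the handle for N -> v
Action: reduce (N -> v)


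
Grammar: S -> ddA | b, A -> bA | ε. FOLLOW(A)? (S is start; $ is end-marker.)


$ ∈ FOLLOW(S). For each A -> αBβ: add FIRST(β)\{ε} to FOLLOW(B); if β nullable, add FOLLOW(A).
FOLLOW(A) = {$}


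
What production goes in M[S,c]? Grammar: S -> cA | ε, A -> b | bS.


For [S, c]: 'c' ∈ FIRST(cA)
Entry: S -> cA


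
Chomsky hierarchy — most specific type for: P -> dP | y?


Right-linear: every RHS is a terminal or a terminal followed by one nonterminal
Classification: Type 3 (Regular)


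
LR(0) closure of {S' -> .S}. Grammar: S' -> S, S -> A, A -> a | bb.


Start: S' -> .S
For each item with dot before a nonterminal B, add B -> .γ for every B-production
Closure: [S' -> .S, S -> .A, A -> .a, A -> .bb]


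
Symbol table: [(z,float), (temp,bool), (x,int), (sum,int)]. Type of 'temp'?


Lookup 'temp' → type bool


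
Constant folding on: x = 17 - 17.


17 - 17 = 0 at compile time
Optimized: x = 0


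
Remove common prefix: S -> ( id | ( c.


Common prefix: '('
Factored: S -> ( S', S' -> id | c


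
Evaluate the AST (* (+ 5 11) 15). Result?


Evaluate inner: (+ 5 11) = 16
Evaluate root: (* 16 15) = 240
Result: 240


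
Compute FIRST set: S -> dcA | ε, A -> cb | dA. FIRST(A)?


Per alternative of A: FIRST(cb) = {c}; FIRST(dA) = {d}
FIRST(A) = {c, d}


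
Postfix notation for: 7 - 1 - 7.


Left to right (same or higher precedence on left)
Postfix: 7 1 - 7 -


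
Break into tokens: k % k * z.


Scan left to right, longest-match per lexeme
Tokens: ID(k), OP(%), ID(k), OP(*), ID(z)


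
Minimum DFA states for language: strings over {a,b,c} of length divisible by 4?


Track length mod 4: states 0..3, accept at 0
Minimal DFA: 4 states


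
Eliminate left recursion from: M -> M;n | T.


Left-recursive alternatives: M;n; non-recursive: T
Introduce M': M -> TM', M' -> ;nM' | ε


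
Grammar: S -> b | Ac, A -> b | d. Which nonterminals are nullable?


A nonterminal is nullable iff some alternative derives ε (directly, or every symbol in it is nullable)
Nullable: {}


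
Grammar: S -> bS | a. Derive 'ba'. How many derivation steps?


Derivation: S => bS => ba
Steps: 2


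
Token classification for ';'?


Pattern: delimiter/punctuation
Type: PUNCTUATION


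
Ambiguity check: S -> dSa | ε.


balanced d^n…a^n: each string has a unique parse
Unambiguous


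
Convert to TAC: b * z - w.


Break into single-operator statements:
t1 = b * z
t2 = t1 - w


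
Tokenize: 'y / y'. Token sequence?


Scan left to right, longest-match per lexeme
Tokens: ID(y), OP(/), ID(y)


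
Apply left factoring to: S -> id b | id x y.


Common prefix: 'id'
Factored: S -> id S', S' -> b | x y


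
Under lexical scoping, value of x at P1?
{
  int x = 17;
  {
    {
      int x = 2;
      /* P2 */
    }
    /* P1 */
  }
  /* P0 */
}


P1's block does not declare x; resolves to the enclosing declaration at depth 0
x = 17


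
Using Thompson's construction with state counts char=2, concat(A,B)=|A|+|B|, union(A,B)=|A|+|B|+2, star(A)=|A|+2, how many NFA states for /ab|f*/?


Syntax tree has 3 char leaf(s), 1 union(s), 1 star(s)
chars contribute 3×2 = 6; each union adds +2; each star adds +2
Total: 6 + 2 + 2 = 10 states


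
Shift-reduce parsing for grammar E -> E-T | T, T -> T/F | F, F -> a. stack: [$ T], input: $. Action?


lookahead ∉ {/} so T won't extend; reduce E -> T
Action: reduce (E -> T)


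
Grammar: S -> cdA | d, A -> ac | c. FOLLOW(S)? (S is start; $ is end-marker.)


$ ∈ FOLLOW(S). For each A -> αBβ: add FIRST(β)\{ε} to FOLLOW(B); if β nullable, add FOLLOW(A).
FOLLOW(S) = {$}


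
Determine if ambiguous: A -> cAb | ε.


balanced c^n…b^n: each string has a unique parse
Unambiguous


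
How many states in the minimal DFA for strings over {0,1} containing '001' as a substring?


KMP-style automaton: 3 progress states + 1 absorbing accept = 4
Minimal DFA: 4 states


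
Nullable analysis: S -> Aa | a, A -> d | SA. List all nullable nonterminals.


A nonterminal is nullable iff some alternative derives ε (directly, or every symbol in it is nullable)
Nullable: {}


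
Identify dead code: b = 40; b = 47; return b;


first assignment to b is overwritten before any read
Dead: 'b = 40'


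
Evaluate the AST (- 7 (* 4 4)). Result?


Evaluate inner: (* 4 4) = 16
Evaluate root: (- 7 16) = -9
Result: -9


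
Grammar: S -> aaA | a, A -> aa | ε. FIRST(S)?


Per alternative of S: FIRST(aaA) = {a}; FIRST(a) = {a}
FIRST(S) = {a}


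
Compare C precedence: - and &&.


'-' is additive (level 9); '&&' is logical AND (level 2)
Higher level binds tighter
'-' has higher precedence than '&&'


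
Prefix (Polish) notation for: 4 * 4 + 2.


left-to-right (same/higher precedence on left): tree is (+ (* 4 4) 2)
Prefix: + * 4 4 2


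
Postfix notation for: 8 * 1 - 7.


Left to right (same or higher precedence on left)
Postfix: 8 1 * 7 -


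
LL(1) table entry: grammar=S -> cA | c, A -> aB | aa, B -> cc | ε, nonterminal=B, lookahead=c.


For [B, c]: 'c' ∈ FIRST(cc)
Entry: B -> cc


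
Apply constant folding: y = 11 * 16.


11 * 16 = 176 at compile time
Optimized: y = 176


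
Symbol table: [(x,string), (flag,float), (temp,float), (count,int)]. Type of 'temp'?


Lookup 'temp' → type float


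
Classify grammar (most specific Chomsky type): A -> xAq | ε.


Single nonterminal LHS, but x^n q^n is not regular
Classification: Type 2 (Context-Free)


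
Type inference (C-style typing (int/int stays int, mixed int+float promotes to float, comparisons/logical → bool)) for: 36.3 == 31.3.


Operand types: float == float
Rule: comparison yields bool
Result type: bool


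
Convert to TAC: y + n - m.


Break into single-operator statements:
t1 = y + n
t2 = t1 - m


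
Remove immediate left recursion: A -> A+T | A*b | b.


Left-recursive alternatives: A+T, A*b; non-recursive: b
Introduce A': A -> bA', A' -> +TA' | *bA' | ε


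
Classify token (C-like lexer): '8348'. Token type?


Pattern: digits only
Type: INTEGER_LITERAL


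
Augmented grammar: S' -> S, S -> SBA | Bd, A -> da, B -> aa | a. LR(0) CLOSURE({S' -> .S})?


Start: S' -> .S
For each item with dot before a nonterminal B, add B -> .γ for every B-production
Closure: [S' -> .S, S -> .SBA, S -> .Bd, B -> .aa, B -> .a]


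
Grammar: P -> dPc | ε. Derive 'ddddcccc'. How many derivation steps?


Derivation: P => dPc => ddPcc => dddPccc => ddddPcccc => ddddcccc
Steps: 5


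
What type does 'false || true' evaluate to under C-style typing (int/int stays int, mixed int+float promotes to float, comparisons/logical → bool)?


Operand types: bool || bool
Rule: logical operators take bool operands and yield bool
Result type: bool


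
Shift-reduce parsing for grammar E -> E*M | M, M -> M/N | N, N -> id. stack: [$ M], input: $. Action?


lookahead ∉ {/} so M won't extend; reduce E -> M
Action: reduce (E -> M)


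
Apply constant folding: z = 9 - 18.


9 - 18 = -9 at compile time
Optimized: z = -9


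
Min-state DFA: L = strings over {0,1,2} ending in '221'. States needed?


Track the longest suffix of input matching a prefix of '221': 4 classes (prefixes of length 0..3)
Minimal DFA: 4 states


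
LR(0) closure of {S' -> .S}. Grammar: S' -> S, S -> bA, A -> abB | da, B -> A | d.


Start: S' -> .S
For each item with dot before a nonterminal B, add B -> .γ for every B-production
Closure: [S' -> .S, S -> .bA]


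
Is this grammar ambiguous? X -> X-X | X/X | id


'id-id/id' has two parse trees (no precedence encoded between - and /)
Ambiguous


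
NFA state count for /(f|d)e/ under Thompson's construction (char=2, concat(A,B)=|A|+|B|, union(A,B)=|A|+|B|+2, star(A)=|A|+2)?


Syntax tree has 3 char leaf(s), 1 union(s), 0 star(s)
chars contribute 3×2 = 6; each union adds +2; each star adds +2
Total: 6 + 2 + 0 = 8 states


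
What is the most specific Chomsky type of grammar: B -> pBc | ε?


Single nonterminal LHS, but p^n c^n is not regular
Classification: Type 2 (Context-Free)


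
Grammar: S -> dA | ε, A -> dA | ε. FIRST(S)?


Per alternative of S: FIRST(dA) = {d}; FIRST(ε) = {ε}
FIRST(S) = {d, ε}


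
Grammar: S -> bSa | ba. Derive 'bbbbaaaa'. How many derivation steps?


Derivation: S => bSa => bbSaa => bbbSaaa => bbbbaaaa
Steps: 4


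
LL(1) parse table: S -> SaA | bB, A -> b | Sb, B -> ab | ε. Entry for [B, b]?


For [B, b]: ε is nullable and 'b' ∈ FOLLOW(B)
Entry: B -> ε
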